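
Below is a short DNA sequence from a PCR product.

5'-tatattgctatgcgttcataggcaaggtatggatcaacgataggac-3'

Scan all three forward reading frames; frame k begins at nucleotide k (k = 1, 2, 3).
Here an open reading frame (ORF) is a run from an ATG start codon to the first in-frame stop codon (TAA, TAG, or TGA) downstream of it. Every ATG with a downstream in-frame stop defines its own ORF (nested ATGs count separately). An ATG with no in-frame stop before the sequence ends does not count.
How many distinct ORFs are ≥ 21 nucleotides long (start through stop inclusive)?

Frame 1: TAT ATT GCT ATG CGT TCA TAG GCA AGG TAT GGA TCA ACG ATA GGA — ATG at 10, stop TAG at 19 → 12 nt.
Frame 2: ATA TTG CTA TGC GTT CAT AGG CAA GGT ATG GAT CAA CGA TAG GAC — ATG at 29, stop TAG at 41 → 15 nt.
Frame 3: TAT TGC TAT GCG TTC ATA GGC AAG GTA TGG ATC AAC GAT AGG — no ATG→stop ORF.
No ORF reaches 21 nucleotides. Count = 0.

0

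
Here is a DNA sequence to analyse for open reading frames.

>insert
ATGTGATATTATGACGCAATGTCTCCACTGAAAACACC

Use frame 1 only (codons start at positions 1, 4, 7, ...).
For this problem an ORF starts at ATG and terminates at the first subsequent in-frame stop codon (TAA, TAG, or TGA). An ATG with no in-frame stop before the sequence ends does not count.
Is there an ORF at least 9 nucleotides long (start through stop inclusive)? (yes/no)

no

Frame 1: ATG TGA TAT TAT GAC GCA ATG TCT CCA CTG AAA ACA — ATG at 1, stop TGA at 4 → 6 nt.
Largest ORF found is 6 nucleotides < 9, so no.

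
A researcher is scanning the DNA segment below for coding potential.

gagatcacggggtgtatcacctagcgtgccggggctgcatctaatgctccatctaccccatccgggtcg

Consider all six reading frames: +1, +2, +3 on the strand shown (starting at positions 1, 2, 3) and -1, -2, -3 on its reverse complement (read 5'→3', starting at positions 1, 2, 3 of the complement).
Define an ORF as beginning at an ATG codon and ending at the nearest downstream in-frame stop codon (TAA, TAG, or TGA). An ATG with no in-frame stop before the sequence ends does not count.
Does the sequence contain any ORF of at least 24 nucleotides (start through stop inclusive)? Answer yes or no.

Reverse complement (5'→3'): CGACCCGGATGGGGTAGATGGAGCATTAGATGCAGCCCCGGCACGCTAGGTGATACACCCCGTGATCTC
Frame +1: GAG ATC ACG GGG TGT ATC ACC TAG CGT GCC GGG GCT GCA TCT AAT GCT CCA TCT ACC CCA TCC GGG TCG — no ATG→stop ORF.
Frame +2: AGA TCA CGG GGT GTA TCA CCT AGC GTG CCG GGG CTG CAT CTA ATG CTC CAT CTA CCC CAT CCG GGT — no ATG→stop ORF.
Frame +3: GAT CAC GGG GTG TAT CAC CTA GCG TGC CGG GGC TGC ATC TAA TGC TCC ATC TAC CCC ATC CGG GTC — no ATG→stop ORF.
Frame -1: CGA CCC GGA TGG GGT AGA TGG AGC ATT AGA TGC AGC CCC GGC ACG CTA GGT GAT ACA CCC CGT GAT CTC — no ATG→stop ORF.
Frame -2: GAC CCG GAT GGG GTA GAT GGA GCA TTA GAT GCA GCC CCG GCA CGC TAG GTG ATA CAC CCC GTG ATC — no ATG→stop ORF.
Frame -3: ACC CGG ATG GGG TAG ATG GAG CAT TAG ATG CAG CCC CGG CAC GCT AGG TGA TAC ACC CCG TGA TCT — ATG at 9, stop TAG at 15 → 9 nt; ATG at 18, stop TAG at 27 → 12 nt; ATG at 30, stop TGA at 51 → 24 nt.
Frame -3 has an ORF of 24 nucleotides (positions 30–53) ≥ 24, so yes.

yes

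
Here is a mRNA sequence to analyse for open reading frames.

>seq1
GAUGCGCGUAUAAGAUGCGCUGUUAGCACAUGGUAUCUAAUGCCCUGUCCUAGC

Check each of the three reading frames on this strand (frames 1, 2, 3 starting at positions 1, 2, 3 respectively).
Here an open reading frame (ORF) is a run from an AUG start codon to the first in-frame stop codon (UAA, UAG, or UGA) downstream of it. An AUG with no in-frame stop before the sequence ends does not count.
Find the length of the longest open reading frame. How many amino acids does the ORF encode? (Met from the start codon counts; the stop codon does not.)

Frame 1: GAU GCG CGU AUA AGA UGC GCU GUU AGC ACA UGG UAU CUA AUG CCC UGU CCU AGC — no AUG→stop ORF.
Frame 2: AUG CGC GUA UAA GAU GCG CUG UUA GCA CAU GGU AUC UAA UGC CCU GUC CUA — AUG at 2, stop UAA at 11 → 12 nt.
Frame 3: UGC GCG UAU AAG AUG CGC UGU UAG CAC AUG GUA UCU AAU GCC CUG UCC UAG — AUG at 15, stop UAG at 24 → 12 nt; AUG at 30, stop UAG at 51 → 24 nt.
Longest: frame 3, positions 30–53, 24 nt = 8 codons = 7 aa. → 7 amino acids.

7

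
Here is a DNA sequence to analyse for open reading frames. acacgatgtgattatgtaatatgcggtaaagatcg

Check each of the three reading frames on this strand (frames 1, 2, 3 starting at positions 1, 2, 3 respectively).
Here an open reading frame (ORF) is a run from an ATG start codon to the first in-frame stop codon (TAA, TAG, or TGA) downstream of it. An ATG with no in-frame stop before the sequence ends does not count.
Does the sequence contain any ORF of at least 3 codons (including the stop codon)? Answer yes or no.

Frame 1: ACA CGA TGT GAT TAT GTA ATA TGC GGT AAA GAT — no ATG→stop ORF.
Frame 2: CAC GAT GTG ATT ATG TAA TAT GCG GTA AAG ATC — ATG at 14, stop TAA at 17 → 6 nt.
Frame 3: ACG ATG TGA TTA TGT AAT ATG CGG TAA AGA TCG — ATG at 6, stop TGA at 9 → 6 nt; ATG at 21, stop TAA at 27 → 9 nt.
Frame 3 has an ORF of 3 codons (positions 21–29) ≥ 3, so yes.

yes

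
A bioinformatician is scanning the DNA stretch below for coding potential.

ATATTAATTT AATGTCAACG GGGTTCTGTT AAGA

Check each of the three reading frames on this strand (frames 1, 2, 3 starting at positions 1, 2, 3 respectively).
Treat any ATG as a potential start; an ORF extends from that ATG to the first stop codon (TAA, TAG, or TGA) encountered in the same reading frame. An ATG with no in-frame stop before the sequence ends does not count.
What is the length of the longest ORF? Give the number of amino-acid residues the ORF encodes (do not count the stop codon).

6

Frame 1: ATA TTA ATT TAA TGT CAA CGG GGT TCT GTT AAG — no ATG→stop ORF.
Frame 2: TAT TAA TTT AAT GTC AAC GGG GTT CTG TTA AGA — no ATG→stop ORF.
Frame 3: ATT AAT TTA ATG TCA ACG GGG TTC TGT TAA — ATG at 12, stop TAA at 30 → 21 nt.
Longest: frame 3, positions 12–32, 21 nt = 7 codons = 6 aa. → 6 amino acids.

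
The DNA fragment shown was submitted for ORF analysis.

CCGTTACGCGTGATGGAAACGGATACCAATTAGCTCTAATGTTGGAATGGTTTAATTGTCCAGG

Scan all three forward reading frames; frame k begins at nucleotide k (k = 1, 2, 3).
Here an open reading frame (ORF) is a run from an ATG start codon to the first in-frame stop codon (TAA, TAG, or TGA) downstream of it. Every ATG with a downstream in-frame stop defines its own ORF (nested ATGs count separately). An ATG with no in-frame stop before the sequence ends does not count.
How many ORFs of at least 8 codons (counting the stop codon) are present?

Frame 1: CCG TTA CGC GTG ATG GAA ACG GAT ACC AAT TAG CTC TAA TGT TGG AAT GGT TTA ATT GTC CAG — ATG at 13, stop TAG at 31 → 21 nt.
Frame 2: CGT TAC GCG TGA TGG AAA CGG ATA CCA ATT AGC TCT AAT GTT GGA ATG GTT TAA TTG TCC AGG — ATG at 47, stop TAA at 53 → 9 nt.
Frame 3: GTT ACG CGT GAT GGA AAC GGA TAC CAA TTA GCT CTA ATG TTG GAA TGG TTT AAT TGT CCA — no ATG→stop ORF.
No ORF reaches 8 codons. Count = 0.

0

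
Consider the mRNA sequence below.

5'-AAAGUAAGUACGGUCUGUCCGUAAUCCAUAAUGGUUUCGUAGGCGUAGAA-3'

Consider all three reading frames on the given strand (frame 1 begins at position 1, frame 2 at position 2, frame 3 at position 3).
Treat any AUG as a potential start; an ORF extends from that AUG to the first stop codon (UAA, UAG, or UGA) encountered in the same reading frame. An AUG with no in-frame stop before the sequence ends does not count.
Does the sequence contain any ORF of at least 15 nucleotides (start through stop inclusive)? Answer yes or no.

Frame 1: AAA GUA AGU ACG GUC UGU CCG UAA UCC AUA AUG GUU UCG UAG GCG UAG — AUG at 31, stop UAG at 40 → 12 nt.
Frame 2: AAG UAA GUA CGG UCU GUC CGU AAU CCA UAA UGG UUU CGU AGG CGU AGA — no AUG→stop ORF.
Frame 3: AGU AAG UAC GGU CUG UCC GUA AUC CAU AAU GGU UUC GUA GGC GUA GAA — no AUG→stop ORF.
Largest ORF found is 12 nucleotides < 15, so no.

no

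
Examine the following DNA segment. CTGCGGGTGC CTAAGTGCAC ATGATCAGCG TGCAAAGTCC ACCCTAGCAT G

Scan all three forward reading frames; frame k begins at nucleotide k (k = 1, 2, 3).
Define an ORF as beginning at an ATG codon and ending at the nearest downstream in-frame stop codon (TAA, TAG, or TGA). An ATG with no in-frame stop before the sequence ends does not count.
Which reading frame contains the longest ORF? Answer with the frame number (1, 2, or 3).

3

Frame 1: CTG CGG GTG CCT AAG TGC ACA TGA TCA GCG TGC AAA GTC CAC CCT AGC ATG — no ATG→stop ORF.
Frame 2: TGC GGG TGC CTA AGT GCA CAT GAT CAG CGT GCA AAG TCC ACC CTA GCA — no ATG→stop ORF.
Frame 3: GCG GGT GCC TAA GTG CAC ATG ATC AGC GTG CAA AGT CCA CCC TAG CAT — ATG at 21, stop TAG at 45 → 27 nt.
Longest ORF is 27 nt in frame 3 (positions 21–47).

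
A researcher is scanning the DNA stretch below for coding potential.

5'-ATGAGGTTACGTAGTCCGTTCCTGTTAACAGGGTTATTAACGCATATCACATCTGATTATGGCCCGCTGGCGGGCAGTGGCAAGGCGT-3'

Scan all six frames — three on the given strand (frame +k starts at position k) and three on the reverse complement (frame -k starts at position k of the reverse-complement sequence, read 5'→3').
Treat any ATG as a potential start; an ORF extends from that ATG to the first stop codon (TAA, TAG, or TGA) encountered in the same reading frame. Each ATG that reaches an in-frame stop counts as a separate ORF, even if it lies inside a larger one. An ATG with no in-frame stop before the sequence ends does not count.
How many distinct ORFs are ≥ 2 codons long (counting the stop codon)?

Reverse complement (5'→3'): ACGCCTTGCCACTGCCCGCCAGCGGGCCATAATCAGATGTGATATGCGTTAATAACCCTGTTAACAGGAACGGACTACGTAACCTCAT
Frame +1: ATG AGG TTA CGT AGT CCG TTC CTG TTA ACA GGG TTA TTA ACG CAT ATC ACA TCT GAT TAT GGC CCG CTG GCG GGC AGT GGC AAG GCG — no ATG→stop ORF.
Frame +2: TGA GGT TAC GTA GTC CGT TCC TGT TAA CAG GGT TAT TAA CGC ATA TCA CAT CTG ATT ATG GCC CGC TGG CGG GCA GTG GCA AGG CGT — no ATG→stop ORF.
Frame +3: GAG GTT ACG TAG TCC GTT CCT GTT AAC AGG GTT ATT AAC GCA TAT CAC ATC TGA TTA TGG CCC GCT GGC GGG CAG TGG CAA GGC — no ATG→stop ORF.
Frame -1: ACG CCT TGC CAC TGC CCG CCA GCG GGC CAT AAT CAG ATG TGA TAT GCG TTA ATA ACC CTG TTA ACA GGA ACG GAC TAC GTA ACC TCA — ATG at 37, stop TGA at 40 → 6 nt.
Frame -2: CGC CTT GCC ACT GCC CGC CAG CGG GCC ATA ATC AGA TGT GAT ATG CGT TAA TAA CCC TGT TAA CAG GAA CGG ACT ACG TAA CCT CAT — ATG at 44, stop TAA at 50 → 9 nt.
Frame -3: GCC TTG CCA CTG CCC GCC AGC GGG CCA TAA TCA GAT GTG ATA TGC GTT AAT AAC CCT GTT AAC AGG AAC GGA CTA CGT AAC CTC — no ATG→stop ORF.
ORFs ≥ 2 codons: frame -1 37–42 (2 codons), frame -2 44–52 (3 codons). Count = 2.

2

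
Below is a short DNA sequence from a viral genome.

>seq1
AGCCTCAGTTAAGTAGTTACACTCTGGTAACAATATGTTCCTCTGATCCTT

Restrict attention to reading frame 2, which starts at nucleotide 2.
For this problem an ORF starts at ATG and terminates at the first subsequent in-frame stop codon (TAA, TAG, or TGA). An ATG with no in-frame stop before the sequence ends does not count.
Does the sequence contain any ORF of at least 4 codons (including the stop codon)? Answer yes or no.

yes

Frame 2: GCC TCA GTT AAG TAG TTA CAC TCT GGT AAC AAT ATG TTC CTC TGA TCC — ATG at 35, stop TGA at 44 → 12 nt.
Frame 2 has an ORF of 4 codons (positions 35–46) ≥ 4, so yes.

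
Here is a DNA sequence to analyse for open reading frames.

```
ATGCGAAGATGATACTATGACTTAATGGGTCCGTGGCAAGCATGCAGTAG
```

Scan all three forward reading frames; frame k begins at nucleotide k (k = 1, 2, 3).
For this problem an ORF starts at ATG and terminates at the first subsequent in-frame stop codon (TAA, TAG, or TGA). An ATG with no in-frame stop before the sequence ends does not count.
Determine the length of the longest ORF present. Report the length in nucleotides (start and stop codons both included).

Frame 1: ATG CGA AGA TGA TAC TAT GAC TTA ATG GGT CCG TGG CAA GCA TGC AGT — ATG at 1, stop TGA at 10 → 12 nt.
Frame 2: TGC GAA GAT GAT ACT ATG ACT TAA TGG GTC CGT GGC AAG CAT GCA GTA — ATG at 17, stop TAA at 23 → 9 nt.
Frame 3: GCG AAG ATG ATA CTA TGA CTT AAT GGG TCC GTG GCA AGC ATG CAG TAG — ATG at 9, stop TGA at 18 → 12 nt; ATG at 42, stop TAG at 48 → 9 nt.
Longest: frame 1, positions 1–12, 12 nt = 4 codons = 3 aa. → 12 nucleotides.

12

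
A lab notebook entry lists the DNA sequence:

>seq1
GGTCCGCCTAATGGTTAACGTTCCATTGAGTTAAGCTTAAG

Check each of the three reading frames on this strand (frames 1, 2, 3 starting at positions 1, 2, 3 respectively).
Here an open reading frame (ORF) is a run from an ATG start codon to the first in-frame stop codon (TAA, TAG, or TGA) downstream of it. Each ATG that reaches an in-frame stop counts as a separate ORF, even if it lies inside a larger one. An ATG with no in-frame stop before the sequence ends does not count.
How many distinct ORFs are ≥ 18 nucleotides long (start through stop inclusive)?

1

Frame 1: GGT CCG CCT AAT GGT TAA CGT TCC ATT GAG TTA AGC TTA — no ATG→stop ORF.
Frame 2: GTC CGC CTA ATG GTT AAC GTT CCA TTG AGT TAA GCT TAA — ATG at 11, stop TAA at 32 → 24 nt.
Frame 3: TCC GCC TAA TGG TTA ACG TTC CAT TGA GTT AAG CTT AAG — no ATG→stop ORF.
ORFs ≥ 18 nucleotides: frame 2 11–34 (24 nucleotides). Count = 1.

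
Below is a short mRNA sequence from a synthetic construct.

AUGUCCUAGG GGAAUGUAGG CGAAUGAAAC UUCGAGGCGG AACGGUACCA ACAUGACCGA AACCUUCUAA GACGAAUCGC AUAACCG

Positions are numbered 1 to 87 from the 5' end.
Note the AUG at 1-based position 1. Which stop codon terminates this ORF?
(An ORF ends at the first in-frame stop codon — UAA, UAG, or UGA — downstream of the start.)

Codons from position 1: AUG (1–3), UCC (4–6), UAG (7–9).
The first in-frame stop codon is UAG.

UAG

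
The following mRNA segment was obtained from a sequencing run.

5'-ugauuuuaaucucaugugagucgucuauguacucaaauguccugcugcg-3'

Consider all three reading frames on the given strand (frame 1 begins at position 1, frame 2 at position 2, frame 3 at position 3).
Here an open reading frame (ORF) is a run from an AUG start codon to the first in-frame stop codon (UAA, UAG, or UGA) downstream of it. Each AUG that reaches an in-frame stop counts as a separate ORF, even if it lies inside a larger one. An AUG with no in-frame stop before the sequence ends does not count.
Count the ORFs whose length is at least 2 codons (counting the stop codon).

1

Frame 1: UGA UUU UAA UCU CAU GUG AGU CGU CUA UGU ACU CAA AUG UCC UGC UGC — no AUG→stop ORF.
Frame 2: GAU UUU AAU CUC AUG UGA GUC GUC UAU GUA CUC AAA UGU CCU GCU GCG — AUG at 14, stop UGA at 17 → 6 nt.
Frame 3: AUU UUA AUC UCA UGU GAG UCG UCU AUG UAC UCA AAU GUC CUG CUG — no AUG→stop ORF.
ORFs ≥ 2 codons: frame 2 14–19 (2 codons). Count = 1.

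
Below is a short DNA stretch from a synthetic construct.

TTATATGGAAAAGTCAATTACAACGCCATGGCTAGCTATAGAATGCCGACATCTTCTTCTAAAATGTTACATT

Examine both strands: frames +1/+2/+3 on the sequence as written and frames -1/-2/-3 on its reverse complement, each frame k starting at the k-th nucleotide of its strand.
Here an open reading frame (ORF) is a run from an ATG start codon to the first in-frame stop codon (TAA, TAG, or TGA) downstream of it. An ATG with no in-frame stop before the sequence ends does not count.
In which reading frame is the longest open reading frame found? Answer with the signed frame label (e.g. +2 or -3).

Reverse complement (5'→3'): AATGTAACATTTTAGAAGAAGATGTCGGCATTCTATAGCTAGCCATGGCGTTGTAATTGACTTTTCCATATAA
Frame +1: TTA TAT GGA AAA GTC AAT TAC AAC GCC ATG GCT AGC TAT AGA ATG CCG ACA TCT TCT TCT AAA ATG TTA CAT — no ATG→stop ORF.
Frame +2: TAT ATG GAA AAG TCA ATT ACA ACG CCA TGG CTA GCT ATA GAA TGC CGA CAT CTT CTT CTA AAA TGT TAC ATT — no ATG→stop ORF.
Frame +3: ATA TGG AAA AGT CAA TTA CAA CGC CAT GGC TAG CTA TAG AAT GCC GAC ATC TTC TTC TAA AAT GTT ACA — no ATG→stop ORF.
Frame -1: AAT GTA ACA TTT TAG AAG AAG ATG TCG GCA TTC TAT AGC TAG CCA TGG CGT TGT AAT TGA CTT TTC CAT ATA — ATG at 22, stop TAG at 40 → 21 nt.
Frame -2: ATG TAA CAT TTT AGA AGA AGA TGT CGG CAT TCT ATA GCT AGC CAT GGC GTT GTA ATT GAC TTT TCC ATA TAA — ATG at 2, stop TAA at 5 → 6 nt.
Frame -3: TGT AAC ATT TTA GAA GAA GAT GTC GGC ATT CTA TAG CTA GCC ATG GCG TTG TAA TTG ACT TTT CCA TAT — ATG at 45, stop TAA at 54 → 12 nt.
Longest ORF is 21 nt in frame -1 (positions 22–42).

-1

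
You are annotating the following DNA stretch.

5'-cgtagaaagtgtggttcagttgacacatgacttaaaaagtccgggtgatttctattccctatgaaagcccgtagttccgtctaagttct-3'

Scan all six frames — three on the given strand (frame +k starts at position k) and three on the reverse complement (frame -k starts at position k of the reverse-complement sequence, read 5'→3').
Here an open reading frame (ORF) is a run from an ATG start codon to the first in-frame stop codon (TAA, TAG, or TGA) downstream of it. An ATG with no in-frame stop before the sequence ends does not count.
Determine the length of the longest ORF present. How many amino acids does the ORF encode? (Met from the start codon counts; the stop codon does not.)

Reverse complement (5'→3'): AGAACTTAGACGGAACTACGGGCTTTCATAGGGAATAGAAATCACCCGGACTTTTTAAGTCATGTGTCAACTGAACCACACTTTCTACG
Frame +1: CGT AGA AAG TGT GGT TCA GTT GAC ACA TGA CTT AAA AAG TCC GGG TGA TTT CTA TTC CCT ATG AAA GCC CGT AGT TCC GTC TAA GTT — ATG at 61, stop TAA at 82 → 24 nt.
Frame +2: GTA GAA AGT GTG GTT CAG TTG ACA CAT GAC TTA AAA AGT CCG GGT GAT TTC TAT TCC CTA TGA AAG CCC GTA GTT CCG TCT AAG TTC — no ATG→stop ORF.
Frame +3: TAG AAA GTG TGG TTC AGT TGA CAC ATG ACT TAA AAA GTC CGG GTG ATT TCT ATT CCC TAT GAA AGC CCG TAG TTC CGT CTA AGT TCT — ATG at 27, stop TAA at 33 → 9 nt.
Frame -1: AGA ACT TAG ACG GAA CTA CGG GCT TTC ATA GGG AAT AGA AAT CAC CCG GAC TTT TTA AGT CAT GTG TCA ACT GAA CCA CAC TTT CTA — no ATG→stop ORF.
Frame -2: GAA CTT AGA CGG AAC TAC GGG CTT TCA TAG GGA ATA GAA ATC ACC CGG ACT TTT TAA GTC ATG TGT CAA CTG AAC CAC ACT TTC TAC — no ATG→stop ORF.
Frame -3: AAC TTA GAC GGA ACT ACG GGC TTT CAT AGG GAA TAG AAA TCA CCC GGA CTT TTT AAG TCA TGT GTC AAC TGA ACC ACA CTT TCT ACG — no ATG→stop ORF.
Longest: frame +1, positions 61–84, 24 nt = 8 codons = 7 aa. → 7 amino acids.

7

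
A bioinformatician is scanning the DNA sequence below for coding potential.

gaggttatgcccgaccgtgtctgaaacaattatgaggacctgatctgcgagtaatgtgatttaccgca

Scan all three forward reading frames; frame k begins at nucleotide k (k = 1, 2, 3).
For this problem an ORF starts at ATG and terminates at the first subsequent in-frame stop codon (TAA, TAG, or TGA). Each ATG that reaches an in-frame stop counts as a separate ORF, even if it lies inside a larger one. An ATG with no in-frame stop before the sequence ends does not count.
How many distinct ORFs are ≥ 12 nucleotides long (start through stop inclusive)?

2

Frame 1: GAG GTT ATG CCC GAC CGT GTC TGA AAC AAT TAT GAG GAC CTG ATC TGC GAG TAA TGT GAT TTA CCG — ATG at 7, stop TGA at 22 → 18 nt.
Frame 2: AGG TTA TGC CCG ACC GTG TCT GAA ACA ATT ATG AGG ACC TGA TCT GCG AGT AAT GTG ATT TAC CGC — ATG at 32, stop TGA at 41 → 12 nt.
Frame 3: GGT TAT GCC CGA CCG TGT CTG AAA CAA TTA TGA GGA CCT GAT CTG CGA GTA ATG TGA TTT ACC GCA — ATG at 54, stop TGA at 57 → 6 nt.
ORFs ≥ 12 nucleotides: frame 1 7–24 (18 nucleotides), frame 2 32–43 (12 nucleotides). Count = 2.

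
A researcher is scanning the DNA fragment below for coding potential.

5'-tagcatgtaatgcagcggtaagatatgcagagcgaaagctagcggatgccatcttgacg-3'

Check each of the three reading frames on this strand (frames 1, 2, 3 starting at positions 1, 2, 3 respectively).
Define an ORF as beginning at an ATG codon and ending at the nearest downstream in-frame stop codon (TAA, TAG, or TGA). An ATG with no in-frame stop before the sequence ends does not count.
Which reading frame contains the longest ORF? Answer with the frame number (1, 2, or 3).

Frame 1: TAG CAT GTA ATG CAG CGG TAA GAT ATG CAG AGC GAA AGC TAG CGG ATG CCA TCT TGA — ATG at 10, stop TAA at 19 → 12 nt; ATG at 25, stop TAG at 40 → 18 nt; ATG at 46, stop TGA at 55 → 12 nt.
Frame 2: AGC ATG TAA TGC AGC GGT AAG ATA TGC AGA GCG AAA GCT AGC GGA TGC CAT CTT GAC — ATG at 5, stop TAA at 8 → 6 nt.
Frame 3: GCA TGT AAT GCA GCG GTA AGA TAT GCA GAG CGA AAG CTA GCG GAT GCC ATC TTG ACG — no ATG→stop ORF.
Longest ORF is 18 nt in frame 1 (positions 25–42).

1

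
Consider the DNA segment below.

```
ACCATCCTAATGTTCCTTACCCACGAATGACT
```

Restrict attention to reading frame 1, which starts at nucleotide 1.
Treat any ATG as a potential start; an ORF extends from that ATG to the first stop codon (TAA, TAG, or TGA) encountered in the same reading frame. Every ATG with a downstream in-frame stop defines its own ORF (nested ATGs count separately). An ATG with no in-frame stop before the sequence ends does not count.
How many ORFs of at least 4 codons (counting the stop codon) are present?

1

Frame 1: ACC ATC CTA ATG TTC CTT ACC CAC GAA TGA — ATG at 10, stop TGA at 28 → 21 nt.
ORFs ≥ 4 codons: frame 1 10–30 (7 codons). Count = 1.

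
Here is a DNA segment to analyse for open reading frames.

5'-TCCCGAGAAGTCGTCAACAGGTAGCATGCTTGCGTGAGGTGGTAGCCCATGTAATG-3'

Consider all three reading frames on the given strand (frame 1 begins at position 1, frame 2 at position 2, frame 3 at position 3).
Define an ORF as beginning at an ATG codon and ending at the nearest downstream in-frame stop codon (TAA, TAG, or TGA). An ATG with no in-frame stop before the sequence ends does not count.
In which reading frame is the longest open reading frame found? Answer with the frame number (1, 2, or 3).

Frame 1: TCC CGA GAA GTC GTC AAC AGG TAG CAT GCT TGC GTG AGG TGG TAG CCC ATG TAA — ATG at 49, stop TAA at 52 → 6 nt.
Frame 2: CCC GAG AAG TCG TCA ACA GGT AGC ATG CTT GCG TGA GGT GGT AGC CCA TGT AAT — ATG at 26, stop TGA at 35 → 12 nt.
Frame 3: CCG AGA AGT CGT CAA CAG GTA GCA TGC TTG CGT GAG GTG GTA GCC CAT GTA ATG — no ATG→stop ORF.
Longest ORF is 12 nt in frame 2 (positions 26–37).

2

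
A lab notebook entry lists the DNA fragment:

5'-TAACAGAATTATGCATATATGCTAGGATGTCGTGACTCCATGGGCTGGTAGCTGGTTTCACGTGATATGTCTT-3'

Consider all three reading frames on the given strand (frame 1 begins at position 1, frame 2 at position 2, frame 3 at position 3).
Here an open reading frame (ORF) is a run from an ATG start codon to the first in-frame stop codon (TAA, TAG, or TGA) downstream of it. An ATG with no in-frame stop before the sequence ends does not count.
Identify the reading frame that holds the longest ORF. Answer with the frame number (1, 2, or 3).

Frame 1: TAA CAG AAT TAT GCA TAT ATG CTA GGA TGT CGT GAC TCC ATG GGC TGG TAG CTG GTT TCA CGT GAT ATG TCT — ATG at 19, stop TAG at 49 → 33 nt; ATG at 40, stop TAG at 49 → 12 nt.
Frame 2: AAC AGA ATT ATG CAT ATA TGC TAG GAT GTC GTG ACT CCA TGG GCT GGT AGC TGG TTT CAC GTG ATA TGT CTT — ATG at 11, stop TAG at 23 → 15 nt.
Frame 3: ACA GAA TTA TGC ATA TAT GCT AGG ATG TCG TGA CTC CAT GGG CTG GTA GCT GGT TTC ACG TGA TAT GTC — ATG at 27, stop TGA at 33 → 9 nt.
Longest ORF is 33 nt in frame 1 (positions 19–51).

1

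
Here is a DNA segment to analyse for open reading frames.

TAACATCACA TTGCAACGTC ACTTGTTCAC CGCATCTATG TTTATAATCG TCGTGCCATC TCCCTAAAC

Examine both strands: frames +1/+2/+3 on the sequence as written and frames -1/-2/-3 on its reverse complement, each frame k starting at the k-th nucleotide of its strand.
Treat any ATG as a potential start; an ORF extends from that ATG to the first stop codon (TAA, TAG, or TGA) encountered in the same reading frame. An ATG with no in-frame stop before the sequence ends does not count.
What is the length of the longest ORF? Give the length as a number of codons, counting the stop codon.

Reverse complement (5'→3'): GTTTAGGGAGATGGCACGACGATTATAAACATAGATGCGGTGAACAAGTGACGTTGCAATGTGATGTTA
Frame +1: TAA CAT CAC ATT GCA ACG TCA CTT GTT CAC CGC ATC TAT GTT TAT AAT CGT CGT GCC ATC TCC CTA AAC — no ATG→stop ORF.
Frame +2: AAC ATC ACA TTG CAA CGT CAC TTG TTC ACC GCA TCT ATG TTT ATA ATC GTC GTG CCA TCT CCC TAA — ATG at 38, stop TAA at 65 → 30 nt.
Frame +3: ACA TCA CAT TGC AAC GTC ACT TGT TCA CCG CAT CTA TGT TTA TAA TCG TCG TGC CAT CTC CCT AAA — no ATG→stop ORF.
Frame -1: GTT TAG GGA GAT GGC ACG ACG ATT ATA AAC ATA GAT GCG GTG AAC AAG TGA CGT TGC AAT GTG ATG TTA — no ATG→stop ORF.
Frame -2: TTT AGG GAG ATG GCA CGA CGA TTA TAA ACA TAG ATG CGG TGA ACA AGT GAC GTT GCA ATG TGA TGT — ATG at 11, stop TAA at 26 → 18 nt; ATG at 35, stop TGA at 41 → 9 nt; ATG at 59, stop TGA at 62 → 6 nt.
Frame -3: TTA GGG AGA TGG CAC GAC GAT TAT AAA CAT AGA TGC GGT GAA CAA GTG ACG TTG CAA TGT GAT GTT — no ATG→stop ORF.
Longest: frame +2, positions 38–67, 30 nt = 10 codons = 9 aa. → 10 codons.

10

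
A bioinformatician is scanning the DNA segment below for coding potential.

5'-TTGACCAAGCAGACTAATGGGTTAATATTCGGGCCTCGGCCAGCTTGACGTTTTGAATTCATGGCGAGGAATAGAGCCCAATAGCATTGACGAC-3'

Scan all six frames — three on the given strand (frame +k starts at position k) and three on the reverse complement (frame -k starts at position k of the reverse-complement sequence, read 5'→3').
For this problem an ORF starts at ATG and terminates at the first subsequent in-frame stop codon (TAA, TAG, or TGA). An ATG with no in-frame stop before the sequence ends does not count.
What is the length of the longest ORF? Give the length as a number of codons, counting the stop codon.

Reverse complement (5'→3'): GTCGTCAATGCTATTGGGCTCTATTCCTCGCCATGAATTCAAAACGTCAAGCTGGCCGAGGCCCGAATATTAACCCATTAGTCTGCTTGGTCAA
Frame +1: TTG ACC AAG CAG ACT AAT GGG TTA ATA TTC GGG CCT CGG CCA GCT TGA CGT TTT GAA TTC ATG GCG AGG AAT AGA GCC CAA TAG CAT TGA CGA — ATG at 61, stop TAG at 82 → 24 nt.
Frame +2: TGA CCA AGC AGA CTA ATG GGT TAA TAT TCG GGC CTC GGC CAG CTT GAC GTT TTG AAT TCA TGG CGA GGA ATA GAG CCC AAT AGC ATT GAC GAC — ATG at 17, stop TAA at 23 → 9 nt.
Frame +3: GAC CAA GCA GAC TAA TGG GTT AAT ATT CGG GCC TCG GCC AGC TTG ACG TTT TGA ATT CAT GGC GAG GAA TAG AGC CCA ATA GCA TTG ACG — no ATG→stop ORF.
Frame -1: GTC GTC AAT GCT ATT GGG CTC TAT TCC TCG CCA TGA ATT CAA AAC GTC AAG CTG GCC GAG GCC CGA ATA TTA ACC CAT TAG TCT GCT TGG TCA — no ATG→stop ORF.
Frame -2: TCG TCA ATG CTA TTG GGC TCT ATT CCT CGC CAT GAA TTC AAA ACG TCA AGC TGG CCG AGG CCC GAA TAT TAA CCC ATT AGT CTG CTT GGT CAA — ATG at 8, stop TAA at 71 → 66 nt.
Frame -3: CGT CAA TGC TAT TGG GCT CTA TTC CTC GCC ATG AAT TCA AAA CGT CAA GCT GGC CGA GGC CCG AAT ATT AAC CCA TTA GTC TGC TTG GTC — no ATG→stop ORF.
Longest: frame -2, positions 8–73, 66 nt = 22 codons = 21 aa. → 22 codons.

22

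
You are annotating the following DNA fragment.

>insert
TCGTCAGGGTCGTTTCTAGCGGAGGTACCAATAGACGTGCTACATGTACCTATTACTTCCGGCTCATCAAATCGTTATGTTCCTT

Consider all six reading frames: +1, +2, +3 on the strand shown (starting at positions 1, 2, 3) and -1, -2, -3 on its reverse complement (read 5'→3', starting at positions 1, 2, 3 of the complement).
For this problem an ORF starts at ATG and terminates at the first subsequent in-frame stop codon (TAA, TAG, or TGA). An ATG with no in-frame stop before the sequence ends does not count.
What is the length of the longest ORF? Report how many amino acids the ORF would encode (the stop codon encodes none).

4

Reverse complement (5'→3'): AAGGAACATAACGATTTGATGAGCCGGAAGTAATAGGTACATGTAGCACGTCTATTGGTACCTCCGCTAGAAACGACCCTGACGA
Frame +1: TCG TCA GGG TCG TTT CTA GCG GAG GTA CCA ATA GAC GTG CTA CAT GTA CCT ATT ACT TCC GGC TCA TCA AAT CGT TAT GTT CCT — no ATG→stop ORF.
Frame +2: CGT CAG GGT CGT TTC TAG CGG AGG TAC CAA TAG ACG TGC TAC ATG TAC CTA TTA CTT CCG GCT CAT CAA ATC GTT ATG TTC CTT — no ATG→stop ORF.
Frame +3: GTC AGG GTC GTT TCT AGC GGA GGT ACC AAT AGA CGT GCT ACA TGT ACC TAT TAC TTC CGG CTC ATC AAA TCG TTA TGT TCC — no ATG→stop ORF.
Frame -1: AAG GAA CAT AAC GAT TTG ATG AGC CGG AAG TAA TAG GTA CAT GTA GCA CGT CTA TTG GTA CCT CCG CTA GAA ACG ACC CTG ACG — ATG at 19, stop TAA at 31 → 15 nt.
Frame -2: AGG AAC ATA ACG ATT TGA TGA GCC GGA AGT AAT AGG TAC ATG TAG CAC GTC TAT TGG TAC CTC CGC TAG AAA CGA CCC TGA CGA — ATG at 41, stop TAG at 44 → 6 nt.
Frame -3: GGA ACA TAA CGA TTT GAT GAG CCG GAA GTA ATA GGT ACA TGT AGC ACG TCT ATT GGT ACC TCC GCT AGA AAC GAC CCT GAC — no ATG→stop ORF.
Longest: frame -1, positions 19–33, 15 nt = 5 codons = 4 aa. → 4 amino acids.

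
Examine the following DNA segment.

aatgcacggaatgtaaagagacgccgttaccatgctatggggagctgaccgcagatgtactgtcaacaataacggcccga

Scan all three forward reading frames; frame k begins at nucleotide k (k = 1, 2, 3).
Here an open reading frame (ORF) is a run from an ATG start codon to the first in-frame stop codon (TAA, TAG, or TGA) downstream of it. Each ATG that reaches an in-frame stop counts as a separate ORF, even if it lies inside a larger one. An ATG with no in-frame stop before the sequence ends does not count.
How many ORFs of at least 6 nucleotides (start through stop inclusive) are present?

4

Frame 1: AAT GCA CGG AAT GTA AAG AGA CGC CGT TAC CAT GCT ATG GGG AGC TGA CCG CAG ATG TAC TGT CAA CAA TAA CGG CCC — ATG at 37, stop TGA at 46 → 12 nt; ATG at 55, stop TAA at 70 → 18 nt.
Frame 2: ATG CAC GGA ATG TAA AGA GAC GCC GTT ACC ATG CTA TGG GGA GCT GAC CGC AGA TGT ACT GTC AAC AAT AAC GGC CCG — ATG at 2, stop TAA at 14 → 15 nt; ATG at 11, stop TAA at 14 → 6 nt.
Frame 3: TGC ACG GAA TGT AAA GAG ACG CCG TTA CCA TGC TAT GGG GAG CTG ACC GCA GAT GTA CTG TCA ACA ATA ACG GCC CGA — no ATG→stop ORF.
ORFs ≥ 6 nucleotides: frame 1 37–48 (12 nucleotides), frame 1 55–72 (18 nucleotides), frame 2 2–16 (15 nucleotides), frame 2 11–16 (6 nucleotides). Count = 4.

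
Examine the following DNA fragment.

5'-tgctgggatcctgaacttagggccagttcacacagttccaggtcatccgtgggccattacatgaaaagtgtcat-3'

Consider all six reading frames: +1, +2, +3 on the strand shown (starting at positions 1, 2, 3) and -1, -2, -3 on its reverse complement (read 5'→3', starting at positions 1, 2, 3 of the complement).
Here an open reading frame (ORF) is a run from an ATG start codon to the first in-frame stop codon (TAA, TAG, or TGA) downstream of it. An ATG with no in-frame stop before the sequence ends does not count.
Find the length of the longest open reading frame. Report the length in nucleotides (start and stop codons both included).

30

Reverse complement (5'→3'): ATGACACTTTTCATGTAATGGCCCACGGATGACCTGGAACTGTGTGAACTGGCCCTAAGTTCAGGATCCCAGCA
Frame +1: TGC TGG GAT CCT GAA CTT AGG GCC AGT TCA CAC AGT TCC AGG TCA TCC GTG GGC CAT TAC ATG AAA AGT GTC — no ATG→stop ORF.
Frame +2: GCT GGG ATC CTG AAC TTA GGG CCA GTT CAC ACA GTT CCA GGT CAT CCG TGG GCC ATT ACA TGA AAA GTG TCA — no ATG→stop ORF.
Frame +3: CTG GGA TCC TGA ACT TAG GGC CAG TTC ACA CAG TTC CAG GTC ATC CGT GGG CCA TTA CAT GAA AAG TGT CAT — no ATG→stop ORF.
Frame -1: ATG ACA CTT TTC ATG TAA TGG CCC ACG GAT GAC CTG GAA CTG TGT GAA CTG GCC CTA AGT TCA GGA TCC CAG — ATG at 1, stop TAA at 16 → 18 nt; ATG at 13, stop TAA at 16 → 6 nt.
Frame -2: TGA CAC TTT TCA TGT AAT GGC CCA CGG ATG ACC TGG AAC TGT GTG AAC TGG CCC TAA GTT CAG GAT CCC AGC — ATG at 29, stop TAA at 56 → 30 nt.
Frame -3: GAC ACT TTT CAT GTA ATG GCC CAC GGA TGA CCT GGA ACT GTG TGA ACT GGC CCT AAG TTC AGG ATC CCA GCA — ATG at 18, stop TGA at 30 → 15 nt.
Longest: frame -2, positions 29–58, 30 nt = 10 codons = 9 aa. → 30 nucleotides.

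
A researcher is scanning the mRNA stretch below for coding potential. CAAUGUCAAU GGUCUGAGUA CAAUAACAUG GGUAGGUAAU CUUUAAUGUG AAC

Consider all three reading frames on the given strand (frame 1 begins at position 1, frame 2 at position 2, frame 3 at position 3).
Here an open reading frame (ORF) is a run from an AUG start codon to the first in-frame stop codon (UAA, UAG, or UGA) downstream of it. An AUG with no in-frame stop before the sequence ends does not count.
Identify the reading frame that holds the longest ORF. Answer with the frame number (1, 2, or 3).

Frame 1: CAA UGU CAA UGG UCU GAG UAC AAU AAC AUG GGU AGG UAA UCU UUA AUG UGA — AUG at 28, stop UAA at 37 → 12 nt; AUG at 46, stop UGA at 49 → 6 nt.
Frame 2: AAU GUC AAU GGU CUG AGU ACA AUA ACA UGG GUA GGU AAU CUU UAA UGU GAA — no AUG→stop ORF.
Frame 3: AUG UCA AUG GUC UGA GUA CAA UAA CAU GGG UAG GUA AUC UUU AAU GUG AAC — AUG at 3, stop UGA at 15 → 15 nt; AUG at 9, stop UGA at 15 → 9 nt.
Longest ORF is 15 nt in frame 3 (positions 3–17).

3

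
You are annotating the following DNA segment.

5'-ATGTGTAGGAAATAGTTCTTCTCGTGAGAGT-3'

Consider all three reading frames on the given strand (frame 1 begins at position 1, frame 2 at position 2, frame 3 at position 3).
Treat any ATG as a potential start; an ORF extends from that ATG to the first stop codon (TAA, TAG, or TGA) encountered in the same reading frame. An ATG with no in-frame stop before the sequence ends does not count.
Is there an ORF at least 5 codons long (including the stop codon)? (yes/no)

yes

Frame 1: ATG TGT AGG AAA TAG TTC TTC TCG TGA GAG — ATG at 1, stop TAG at 13 → 15 nt.
Frame 2: TGT GTA GGA AAT AGT TCT TCT CGT GAG AGT — no ATG→stop ORF.
Frame 3: GTG TAG GAA ATA GTT CTT CTC GTG AGA — no ATG→stop ORF.
Frame 1 has an ORF of 5 codons (positions 1–15) ≥ 5, so yes.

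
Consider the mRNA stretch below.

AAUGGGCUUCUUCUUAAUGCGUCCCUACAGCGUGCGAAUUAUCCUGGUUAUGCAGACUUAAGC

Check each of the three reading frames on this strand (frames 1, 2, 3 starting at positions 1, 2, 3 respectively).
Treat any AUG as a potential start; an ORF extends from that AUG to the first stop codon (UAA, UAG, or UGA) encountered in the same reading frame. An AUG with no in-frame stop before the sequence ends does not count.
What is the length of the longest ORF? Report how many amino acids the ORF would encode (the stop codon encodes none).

Frame 1: AAU GGG CUU CUU CUU AAU GCG UCC CUA CAG CGU GCG AAU UAU CCU GGU UAU GCA GAC UUA AGC — no AUG→stop ORF.
Frame 2: AUG GGC UUC UUC UUA AUG CGU CCC UAC AGC GUG CGA AUU AUC CUG GUU AUG CAG ACU UAA — AUG at 2, stop UAA at 59 → 60 nt; AUG at 17, stop UAA at 59 → 45 nt; AUG at 50, stop UAA at 59 → 12 nt.
Frame 3: UGG GCU UCU UCU UAA UGC GUC CCU ACA GCG UGC GAA UUA UCC UGG UUA UGC AGA CUU AAG — no AUG→stop ORF.
Longest: frame 2, positions 2–61, 60 nt = 20 codons = 19 aa. → 19 amino acids.

19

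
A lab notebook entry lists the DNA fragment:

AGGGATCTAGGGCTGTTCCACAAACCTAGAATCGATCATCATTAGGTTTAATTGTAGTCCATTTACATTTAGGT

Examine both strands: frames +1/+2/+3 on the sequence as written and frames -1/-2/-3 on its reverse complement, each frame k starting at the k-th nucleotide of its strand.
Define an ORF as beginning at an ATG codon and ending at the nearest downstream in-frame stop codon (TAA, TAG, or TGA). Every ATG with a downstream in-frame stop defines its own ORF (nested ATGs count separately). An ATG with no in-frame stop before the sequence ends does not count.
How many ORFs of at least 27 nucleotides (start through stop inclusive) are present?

Reverse complement (5'→3'): ACCTAAATGTAAATGGACTACAATTAAACCTAATGATGATCGATTCTAGGTTTGTGGAACAGCCCTAGATCCCT
Frame +1: AGG GAT CTA GGG CTG TTC CAC AAA CCT AGA ATC GAT CAT CAT TAG GTT TAA TTG TAG TCC ATT TAC ATT TAG — no ATG→stop ORF.
Frame +2: GGG ATC TAG GGC TGT TCC ACA AAC CTA GAA TCG ATC ATC ATT AGG TTT AAT TGT AGT CCA TTT ACA TTT AGG — no ATG→stop ORF.
Frame +3: GGA TCT AGG GCT GTT CCA CAA ACC TAG AAT CGA TCA TCA TTA GGT TTA ATT GTA GTC CAT TTA CAT TTA GGT — no ATG→stop ORF.
Frame -1: ACC TAA ATG TAA ATG GAC TAC AAT TAA ACC TAA TGA TGA TCG ATT CTA GGT TTG TGG AAC AGC CCT AGA TCC — ATG at 7, stop TAA at 10 → 6 nt; ATG at 13, stop TAA at 25 → 15 nt.
Frame -2: CCT AAA TGT AAA TGG ACT ACA ATT AAA CCT AAT GAT GAT CGA TTC TAG GTT TGT GGA ACA GCC CTA GAT CCC — no ATG→stop ORF.
Frame -3: CTA AAT GTA AAT GGA CTA CAA TTA AAC CTA ATG ATG ATC GAT TCT AGG TTT GTG GAA CAG CCC TAG ATC CCT — ATG at 33, stop TAG at 66 → 36 nt; ATG at 36, stop TAG at 66 → 33 nt.
ORFs ≥ 27 nucleotides: frame -3 33–68 (36 nucleotides), frame -3 36–68 (33 nucleotides). Count = 2.

2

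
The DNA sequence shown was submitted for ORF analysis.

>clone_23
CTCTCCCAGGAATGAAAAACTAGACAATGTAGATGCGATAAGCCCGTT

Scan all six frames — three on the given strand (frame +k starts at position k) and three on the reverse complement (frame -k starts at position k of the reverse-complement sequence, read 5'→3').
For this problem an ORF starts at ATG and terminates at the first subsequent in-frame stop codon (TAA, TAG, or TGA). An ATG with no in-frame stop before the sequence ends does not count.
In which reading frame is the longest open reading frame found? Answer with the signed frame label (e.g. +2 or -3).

Reverse complement (5'→3'): AACGGGCTTATCGCATCTACATTGTCTAGTTTTTCATTCCTGGGAGAG
Frame +1: CTC TCC CAG GAA TGA AAA ACT AGA CAA TGT AGA TGC GAT AAG CCC GTT — no ATG→stop ORF.
Frame +2: TCT CCC AGG AAT GAA AAA CTA GAC AAT GTA GAT GCG ATA AGC CCG — no ATG→stop ORF.
Frame +3: CTC CCA GGA ATG AAA AAC TAG ACA ATG TAG ATG CGA TAA GCC CGT — ATG at 12, stop TAG at 21 → 12 nt; ATG at 27, stop TAG at 30 → 6 nt; ATG at 33, stop TAA at 39 → 9 nt.
Frame -1: AAC GGG CTT ATC GCA TCT ACA TTG TCT AGT TTT TCA TTC CTG GGA GAG — no ATG→stop ORF.
Frame -2: ACG GGC TTA TCG CAT CTA CAT TGT CTA GTT TTT CAT TCC TGG GAG — no ATG→stop ORF.
Frame -3: CGG GCT TAT CGC ATC TAC ATT GTC TAG TTT TTC ATT CCT GGG AGA — no ATG→stop ORF.
Longest ORF is 12 nt in frame +3 (positions 12–23).

+3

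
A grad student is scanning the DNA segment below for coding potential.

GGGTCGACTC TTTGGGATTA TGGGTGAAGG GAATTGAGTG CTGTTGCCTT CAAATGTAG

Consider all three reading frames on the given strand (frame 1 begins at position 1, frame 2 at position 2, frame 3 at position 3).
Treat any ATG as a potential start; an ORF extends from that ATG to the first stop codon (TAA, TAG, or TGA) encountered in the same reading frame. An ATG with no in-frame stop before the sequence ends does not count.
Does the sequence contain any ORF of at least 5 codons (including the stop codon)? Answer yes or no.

Frame 1: GGG TCG ACT CTT TGG GAT TAT GGG TGA AGG GAA TTG AGT GCT GTT GCC TTC AAA TGT — no ATG→stop ORF.
Frame 2: GGT CGA CTC TTT GGG ATT ATG GGT GAA GGG AAT TGA GTG CTG TTG CCT TCA AAT GTA — ATG at 20, stop TGA at 35 → 18 nt.
Frame 3: GTC GAC TCT TTG GGA TTA TGG GTG AAG GGA ATT GAG TGC TGT TGC CTT CAA ATG TAG — ATG at 54, stop TAG at 57 → 6 nt.
Frame 2 has an ORF of 6 codons (positions 20–37) ≥ 5, so yes.

yes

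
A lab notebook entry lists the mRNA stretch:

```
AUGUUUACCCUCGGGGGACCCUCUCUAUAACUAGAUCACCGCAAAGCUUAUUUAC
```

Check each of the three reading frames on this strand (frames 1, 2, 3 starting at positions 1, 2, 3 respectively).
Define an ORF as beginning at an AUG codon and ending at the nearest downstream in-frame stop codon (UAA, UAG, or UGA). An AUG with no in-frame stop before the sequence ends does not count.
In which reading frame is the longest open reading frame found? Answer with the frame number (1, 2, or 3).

Frame 1: AUG UUU ACC CUC GGG GGA CCC UCU CUA UAA CUA GAU CAC CGC AAA GCU UAU UUA — AUG at 1, stop UAA at 28 → 30 nt.
Frame 2: UGU UUA CCC UCG GGG GAC CCU CUC UAU AAC UAG AUC ACC GCA AAG CUU AUU UAC — no AUG→stop ORF.
Frame 3: GUU UAC CCU CGG GGG ACC CUC UCU AUA ACU AGA UCA CCG CAA AGC UUA UUU — no AUG→stop ORF.
Longest ORF is 30 nt in frame 1 (positions 1–30).

1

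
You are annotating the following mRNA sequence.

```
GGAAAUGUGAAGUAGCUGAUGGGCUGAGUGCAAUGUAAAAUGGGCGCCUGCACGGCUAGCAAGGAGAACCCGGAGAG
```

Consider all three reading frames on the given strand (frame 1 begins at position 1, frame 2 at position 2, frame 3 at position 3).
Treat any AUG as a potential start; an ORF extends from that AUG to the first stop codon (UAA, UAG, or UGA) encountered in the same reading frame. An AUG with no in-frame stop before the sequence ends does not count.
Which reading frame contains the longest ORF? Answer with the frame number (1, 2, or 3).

1

Frame 1: GGA AAU GUG AAG UAG CUG AUG GGC UGA GUG CAA UGU AAA AUG GGC GCC UGC ACG GCU AGC AAG GAG AAC CCG GAG — AUG at 19, stop UGA at 25 → 9 nt.
Frame 2: GAA AUG UGA AGU AGC UGA UGG GCU GAG UGC AAU GUA AAA UGG GCG CCU GCA CGG CUA GCA AGG AGA ACC CGG AGA — AUG at 5, stop UGA at 8 → 6 nt.
Frame 3: AAA UGU GAA GUA GCU GAU GGG CUG AGU GCA AUG UAA AAU GGG CGC CUG CAC GGC UAG CAA GGA GAA CCC GGA GAG — AUG at 33, stop UAA at 36 → 6 nt.
Longest ORF is 9 nt in frame 1 (positions 19–27).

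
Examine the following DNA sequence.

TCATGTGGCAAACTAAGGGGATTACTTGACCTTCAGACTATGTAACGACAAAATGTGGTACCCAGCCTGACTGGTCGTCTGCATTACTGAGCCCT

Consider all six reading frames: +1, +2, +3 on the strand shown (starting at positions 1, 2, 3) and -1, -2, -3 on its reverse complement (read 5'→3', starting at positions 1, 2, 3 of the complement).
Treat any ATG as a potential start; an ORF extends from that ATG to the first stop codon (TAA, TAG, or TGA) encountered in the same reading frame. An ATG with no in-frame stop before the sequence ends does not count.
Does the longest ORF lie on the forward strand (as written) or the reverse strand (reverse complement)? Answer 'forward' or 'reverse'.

reverse

Reverse complement (5'→3'): AGGGCTCAGTAATGCAGACGACCAGTCAGGCTGGGTACCACATTTTGTCGTTACATAGTCTGAAGGTCAAGTAATCCCCTTAGTTTGCCACATGA
Frame +1: TCA TGT GGC AAA CTA AGG GGA TTA CTT GAC CTT CAG ACT ATG TAA CGA CAA AAT GTG GTA CCC AGC CTG ACT GGT CGT CTG CAT TAC TGA GCC — ATG at 40, stop TAA at 43 → 6 nt.
Frame +2: CAT GTG GCA AAC TAA GGG GAT TAC TTG ACC TTC AGA CTA TGT AAC GAC AAA ATG TGG TAC CCA GCC TGA CTG GTC GTC TGC ATT ACT GAG CCC — ATG at 53, stop TGA at 68 → 18 nt.
Frame +3: ATG TGG CAA ACT AAG GGG ATT ACT TGA CCT TCA GAC TAT GTA ACG ACA AAA TGT GGT ACC CAG CCT GAC TGG TCG TCT GCA TTA CTG AGC CCT — ATG at 3, stop TGA at 27 → 27 nt.
Frame -1: AGG GCT CAG TAA TGC AGA CGA CCA GTC AGG CTG GGT ACC ACA TTT TGT CGT TAC ATA GTC TGA AGG TCA AGT AAT CCC CTT AGT TTG CCA CAT — no ATG→stop ORF.
Frame -2: GGG CTC AGT AAT GCA GAC GAC CAG TCA GGC TGG GTA CCA CAT TTT GTC GTT ACA TAG TCT GAA GGT CAA GTA ATC CCC TTA GTT TGC CAC ATG — no ATG→stop ORF.
Frame -3: GGC TCA GTA ATG CAG ACG ACC AGT CAG GCT GGG TAC CAC ATT TTG TCG TTA CAT AGT CTG AAG GTC AAG TAA TCC CCT TAG TTT GCC ACA TGA — ATG at 12, stop TAA at 72 → 63 nt.
Forward-strand max 27 nt; reverse-strand max 63 nt. The reverse strand has the longer ORF.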